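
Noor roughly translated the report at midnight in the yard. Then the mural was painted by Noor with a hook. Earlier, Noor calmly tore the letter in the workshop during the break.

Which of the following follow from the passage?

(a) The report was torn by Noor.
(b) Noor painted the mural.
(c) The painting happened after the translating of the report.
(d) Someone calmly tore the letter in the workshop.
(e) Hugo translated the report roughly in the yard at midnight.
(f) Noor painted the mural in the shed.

(a) Not entailed — Noor tore the letter, not the report; the report belongs to the translating event.
(b) Entailed — the original entails any weakening of itself; this just drops 'with a hook'.
(c) Entailed — the narrative places the translating before the painting.
(d) Entailed — this follows by dropping conjuncts from the tearing event's description.
(e) Not entailed — the passage has Noor translating the report, not Hugo.
(f) Not entailed — 'in the shed' adds information not in the original event.

(b), (c), (d)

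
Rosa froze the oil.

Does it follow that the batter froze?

no

Nothing is said about any batter; only the oil is affected.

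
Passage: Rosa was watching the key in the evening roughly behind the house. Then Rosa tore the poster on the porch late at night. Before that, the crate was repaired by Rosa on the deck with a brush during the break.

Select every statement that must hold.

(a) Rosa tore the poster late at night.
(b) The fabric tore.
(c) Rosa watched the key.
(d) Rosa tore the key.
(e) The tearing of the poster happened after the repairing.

(a) Entailed — the original entails any weakening of itself; this just drops 'on the porch'.
(b) Not entailed — the poster is what tore, not the fabric.
(c) Entailed — 'watch' is an activity; 'was watching' entails that some watching happened, so 'watched' holds.
(d) Not entailed — Rosa tore the poster, not the key; the key belongs to the watching event.
(e) Entailed — the narrative places the repairing before the tearing.

(a), (c), (e)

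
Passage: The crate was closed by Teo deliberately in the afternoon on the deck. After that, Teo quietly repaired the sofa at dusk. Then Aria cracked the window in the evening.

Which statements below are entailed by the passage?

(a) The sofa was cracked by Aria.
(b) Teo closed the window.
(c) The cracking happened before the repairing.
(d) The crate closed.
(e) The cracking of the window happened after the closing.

(d), (e)

(a) Not entailed — Aria cracked the window, not the sofa; the sofa belongs to the repairing event.
(b) Not entailed — Teo closed the crate, not the window; the window belongs to the cracking event.
(c) Not entailed — the narrative places the repairing before the cracking, not after.
(d) Entailed — 'Teo closed the crate' is causative; it entails the inchoative 'the crate closed'.
(e) Entailed — the narrative places the closing before the cracking.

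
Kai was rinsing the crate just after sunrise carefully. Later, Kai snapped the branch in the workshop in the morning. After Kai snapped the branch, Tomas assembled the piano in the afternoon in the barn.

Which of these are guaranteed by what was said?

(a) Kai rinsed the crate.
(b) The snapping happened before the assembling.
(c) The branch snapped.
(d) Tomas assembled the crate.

(a), (b), (c)

(a) Entailed — 'rinse' is an activity; 'was rinsing' entails that some rinsing happened, so 'rinsed' holds.
(b) Entailed — the narrative places the snapping before the assembling.
(c) Entailed — 'Kai snapped the branch' is causative; it entails the inchoative 'the branch snapped'.
(d) Not entailed — Tomas assembled the piano, not the crate; the crate belongs to the rinsing event.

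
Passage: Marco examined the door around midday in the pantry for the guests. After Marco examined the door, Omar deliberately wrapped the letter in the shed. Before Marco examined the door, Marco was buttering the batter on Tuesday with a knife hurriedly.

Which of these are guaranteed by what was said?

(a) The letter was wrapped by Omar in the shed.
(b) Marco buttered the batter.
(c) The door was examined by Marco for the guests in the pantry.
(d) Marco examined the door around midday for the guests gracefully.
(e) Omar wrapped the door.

(a), (c)

(a) Entailed — every conjunct here is already in the original wrapping event.
(b) Not entailed — 'was buttering' is progressive on an accomplishment; it does not entail the completed 'buttered'.
(c) Entailed — every conjunct here is already in the original examining event.
(d) Not entailed — 'gracefully' adds information not in the original event.
(e) Not entailed — Omar wrapped the letter, not the door; the door belongs to the examining event.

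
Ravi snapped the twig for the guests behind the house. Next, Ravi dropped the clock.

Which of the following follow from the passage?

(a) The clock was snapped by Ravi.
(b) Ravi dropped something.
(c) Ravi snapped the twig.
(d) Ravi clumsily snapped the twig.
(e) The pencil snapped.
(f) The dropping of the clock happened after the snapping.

(a) Not entailed — Ravi snapped the twig, not the clock; the clock belongs to the dropping event.
(b) Entailed — generalizing the patient leaves a sub-description the original still satisfies.
(c) Entailed — this follows by dropping conjuncts from the snapping event's description.
(d) Not entailed — 'clumsily' adds information not in the original event.
(e) Not entailed — the twig is what snapped, not the pencil.
(f) Entailed — the narrative places the snapping before the dropping.

(b), (c), (f)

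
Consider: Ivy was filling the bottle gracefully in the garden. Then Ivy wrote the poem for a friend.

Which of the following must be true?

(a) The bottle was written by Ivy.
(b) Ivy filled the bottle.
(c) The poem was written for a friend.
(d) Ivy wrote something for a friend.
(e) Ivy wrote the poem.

(c), (d), (e)

(a) Not entailed — Ivy wrote the poem, not the bottle; the bottle belongs to the filling event.
(b) Not entailed — 'was filling' is progressive on an accomplishment; it does not entail the completed 'filled'.
(c) Entailed — the original entails any weakening of itself; this just generalizes the agent.
(d) Entailed — the original entails any weakening of itself; this just generalizes the patient.
(e) Entailed — the original entails any weakening of itself; this just drops 'for a friend'.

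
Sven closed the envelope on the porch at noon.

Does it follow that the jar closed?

Nothing is said about any jar; only the envelope is affected.

no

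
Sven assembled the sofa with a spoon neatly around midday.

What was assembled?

'the sofa' marks the patient of the assembling event.

the sofa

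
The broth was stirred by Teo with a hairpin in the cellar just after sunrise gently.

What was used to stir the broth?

'with a hairpin' marks the instrument of the stirring event.

a hairpin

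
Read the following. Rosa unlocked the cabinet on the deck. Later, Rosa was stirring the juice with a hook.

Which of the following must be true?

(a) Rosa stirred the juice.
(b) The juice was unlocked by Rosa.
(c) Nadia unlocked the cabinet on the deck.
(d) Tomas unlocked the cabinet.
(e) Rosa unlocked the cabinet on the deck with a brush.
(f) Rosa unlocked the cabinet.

(a) Entailed — 'stir' is an activity; 'was stirring' entails that some stirring happened, so 'stirred' holds.
(b) Not entailed — Rosa unlocked the cabinet, not the juice; the juice belongs to the stirring event.
(c) Not entailed — the passage has Rosa unlocking the cabinet, not Nadia.
(d) Not entailed — the passage has Rosa unlocking the cabinet, not Tomas.
(e) Not entailed — 'with a brush' adds information not in the original event.
(f) Entailed — the original entails any weakening of itself; this just drops 'on the deck'.

(a), (f)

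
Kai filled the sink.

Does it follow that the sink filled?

yes

'Kai filled the sink' is the causative; it entails the inchoative 'the sink filled'.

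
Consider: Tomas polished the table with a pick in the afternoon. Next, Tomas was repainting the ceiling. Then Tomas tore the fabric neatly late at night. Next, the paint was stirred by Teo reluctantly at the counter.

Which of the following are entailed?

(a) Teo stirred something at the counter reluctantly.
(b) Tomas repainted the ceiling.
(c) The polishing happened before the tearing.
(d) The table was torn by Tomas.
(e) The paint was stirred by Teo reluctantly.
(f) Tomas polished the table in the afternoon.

(a) Entailed — the original entails any weakening of itself; this just generalizes the patient.
(b) Not entailed — 'was repainting' is progressive on an accomplishment; it does not entail the completed 'repainted'.
(c) Entailed — the narrative places the polishing before the tearing.
(d) Not entailed — Tomas tore the fabric, not the table; the table belongs to the polishing event.
(e) Entailed — the original entails any weakening of itself; this just drops 'at the counter'.
(f) Entailed — every conjunct here is already in the original polishing event.

(a), (c), (e), (f)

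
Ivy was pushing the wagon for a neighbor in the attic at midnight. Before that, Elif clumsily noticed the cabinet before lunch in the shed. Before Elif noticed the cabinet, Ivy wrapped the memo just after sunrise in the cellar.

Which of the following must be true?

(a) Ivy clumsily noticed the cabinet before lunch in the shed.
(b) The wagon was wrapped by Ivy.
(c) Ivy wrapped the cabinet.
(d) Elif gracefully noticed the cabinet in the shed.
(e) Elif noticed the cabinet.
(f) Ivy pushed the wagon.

(a) Not entailed — the passage has Elif noticing the cabinet, not Ivy.
(b) Not entailed — Ivy wrapped the memo, not the wagon; the wagon belongs to the pushing event.
(c) Not entailed — Ivy wrapped the memo, not the cabinet; the cabinet belongs to the noticing event.
(d) Not entailed — 'gracefully' adds a manner not in (and inconsistent with) the original.
(e) Entailed — this follows by dropping conjuncts from the noticing event's description.
(f) Entailed — 'push' is an activity; 'was pushing' entails that some pushing happened, so 'pushed' holds.

(e), (f)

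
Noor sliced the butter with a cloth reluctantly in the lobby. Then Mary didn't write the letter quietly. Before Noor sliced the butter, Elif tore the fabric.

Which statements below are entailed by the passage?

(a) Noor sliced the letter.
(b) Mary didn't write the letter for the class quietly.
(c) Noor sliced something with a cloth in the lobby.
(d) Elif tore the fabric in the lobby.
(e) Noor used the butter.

(a) Not entailed — Noor sliced the butter, not the letter; the letter belongs to the writing event.
(b) Entailed — under negation, adding a further restriction is entailed: if no such writing event occurred, none occurred for the class either.
(c) Entailed — dropping 'reluctantly' and generalizing the patient leaves a sub-description the original still satisfies.
(d) Not entailed — 'in the lobby' adds information not in the original event.
(e) Not entailed — the butter is the patient, not an instrument — Noor used a cloth.

(b), (c)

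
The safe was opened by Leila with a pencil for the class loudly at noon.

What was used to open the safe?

'with a pencil' marks the instrument of the opening event.

a pencil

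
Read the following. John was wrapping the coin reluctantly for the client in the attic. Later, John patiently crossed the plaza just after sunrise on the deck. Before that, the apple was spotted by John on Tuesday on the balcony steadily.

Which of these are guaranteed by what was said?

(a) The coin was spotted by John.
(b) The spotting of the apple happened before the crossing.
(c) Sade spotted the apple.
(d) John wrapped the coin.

(a) Not entailed — John spotted the apple, not the coin; the coin belongs to the wrapping event.
(b) Entailed — the narrative places the spotting before the crossing.
(c) Not entailed — the passage has John spotting the apple, not Sade.
(d) Not entailed — 'was wrapping' is progressive on an accomplishment; it does not entail the completed 'wrapped'.

(b)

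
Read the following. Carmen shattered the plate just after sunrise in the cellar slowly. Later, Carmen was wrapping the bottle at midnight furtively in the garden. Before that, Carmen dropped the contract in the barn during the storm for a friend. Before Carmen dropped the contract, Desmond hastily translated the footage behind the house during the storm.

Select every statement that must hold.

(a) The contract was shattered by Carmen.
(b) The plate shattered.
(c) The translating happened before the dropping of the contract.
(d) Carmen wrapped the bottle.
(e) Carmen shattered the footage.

(b), (c)

(a) Not entailed — Carmen shattered the plate, not the contract; the contract belongs to the dropping event.
(b) Entailed — 'Carmen shattered the plate' is causative; it entails the inchoative 'the plate shattered'.
(c) Entailed — the narrative places the translating before the dropping.
(d) Not entailed — 'was wrapping' is progressive on an accomplishment; it does not entail the completed 'wrapped'.
(e) Not entailed — Carmen shattered the plate, not the footage; the footage belongs to the translating event.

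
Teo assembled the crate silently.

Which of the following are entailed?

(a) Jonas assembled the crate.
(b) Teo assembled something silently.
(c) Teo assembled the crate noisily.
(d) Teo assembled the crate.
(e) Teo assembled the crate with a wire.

(b), (d)

(a) Not entailed — the passage has Teo assembling the crate, not Jonas.
(b) Entailed — generalizing the patient leaves a sub-description the original still satisfies.
(c) Not entailed — 'noisily' adds a manner not in (and inconsistent with) the original.
(d) Entailed — the original entails any weakening of itself; this just drops 'silently'.
(e) Not entailed — 'with a wire' adds information not in the original event.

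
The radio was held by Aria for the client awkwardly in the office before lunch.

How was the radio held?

awkwardly

'awkwardly' marks the manner of the holding event.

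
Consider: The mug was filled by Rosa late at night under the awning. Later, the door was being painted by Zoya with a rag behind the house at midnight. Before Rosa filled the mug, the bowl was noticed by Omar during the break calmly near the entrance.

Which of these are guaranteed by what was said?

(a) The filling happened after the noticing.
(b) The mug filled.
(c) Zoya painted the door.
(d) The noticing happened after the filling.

(a), (b)

(a) Entailed — the narrative places the noticing before the filling.
(b) Entailed — 'Rosa filled the mug' is causative; it entails the inchoative 'the mug filled'.
(c) Not entailed — 'was painting' is progressive on an accomplishment; it does not entail the completed 'painted'.
(d) Not entailed — the narrative places the noticing before the filling, not after.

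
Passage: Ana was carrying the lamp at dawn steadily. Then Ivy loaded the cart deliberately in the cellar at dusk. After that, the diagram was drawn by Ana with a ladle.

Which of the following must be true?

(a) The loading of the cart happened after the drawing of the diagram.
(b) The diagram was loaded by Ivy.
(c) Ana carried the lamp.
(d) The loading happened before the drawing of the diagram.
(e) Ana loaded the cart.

(a) Not entailed — the narrative places the loading before the drawing, not after.
(b) Not entailed — Ivy loaded the cart, not the diagram; the diagram belongs to the drawing event.
(c) Entailed — 'carry' is an activity; 'was carrying' entails that some carrying happened, so 'carried' holds.
(d) Entailed — the narrative places the loading before the drawing.
(e) Not entailed — the passage has Ivy loading the cart, not Ana.

(c), (d)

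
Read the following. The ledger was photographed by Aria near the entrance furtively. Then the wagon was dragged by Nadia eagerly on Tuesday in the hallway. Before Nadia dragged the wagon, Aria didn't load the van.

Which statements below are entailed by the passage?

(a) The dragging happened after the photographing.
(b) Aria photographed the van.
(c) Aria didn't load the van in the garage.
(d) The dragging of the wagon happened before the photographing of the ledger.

(a), (c)

(a) Entailed — the narrative places the photographing before the dragging.
(b) Not entailed — Aria photographed the ledger, not the van; the van belongs to the loading event.
(c) Entailed — under negation, adding a further restriction is entailed: if no such loading event occurred, none occurred in the garage either.
(d) Not entailed — the narrative places the photographing before the dragging, not after.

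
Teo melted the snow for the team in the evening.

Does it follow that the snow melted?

yes

'Teo melted the snow' is the causative; it entails the inchoative 'the snow melted'.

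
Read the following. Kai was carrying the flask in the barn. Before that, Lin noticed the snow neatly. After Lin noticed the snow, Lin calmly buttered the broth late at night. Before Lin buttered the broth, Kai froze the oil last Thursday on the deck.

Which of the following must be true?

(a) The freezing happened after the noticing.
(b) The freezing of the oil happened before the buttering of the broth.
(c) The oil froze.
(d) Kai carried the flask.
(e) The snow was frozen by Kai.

(a) Not entailed — the narrative doesn't order the noticing relative to the freezing.
(b) Entailed — the narrative places the freezing before the buttering.
(c) Entailed — 'Kai froze the oil' is causative; it entails the inchoative 'the oil froze'.
(d) Entailed — 'carry' is an activity; 'was carrying' entails that some carrying happened, so 'carried' holds.
(e) Not entailed — Kai froze the oil, not the snow; the snow belongs to the noticing event.

(b), (c), (d)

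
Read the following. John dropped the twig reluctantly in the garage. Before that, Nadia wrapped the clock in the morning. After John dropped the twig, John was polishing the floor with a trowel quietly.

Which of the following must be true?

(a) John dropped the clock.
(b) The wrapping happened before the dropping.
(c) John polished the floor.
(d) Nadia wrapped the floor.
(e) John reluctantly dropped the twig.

(a) Not entailed — John dropped the twig, not the clock; the clock belongs to the wrapping event.
(b) Entailed — the narrative places the wrapping before the dropping.
(c) Entailed — 'polish' is an activity; 'was polishing' entails that some polishing happened, so 'polished' holds.
(d) Not entailed — Nadia wrapped the clock, not the floor; the floor belongs to the polishing event.
(e) Entailed — the original entails any weakening of itself; this just drops 'in the garage'.

(b), (c), (e)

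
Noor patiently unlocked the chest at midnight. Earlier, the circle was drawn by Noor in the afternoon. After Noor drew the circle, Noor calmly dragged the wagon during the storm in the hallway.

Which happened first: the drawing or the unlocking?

The connectives place the drawing before the unlocking.

the drawing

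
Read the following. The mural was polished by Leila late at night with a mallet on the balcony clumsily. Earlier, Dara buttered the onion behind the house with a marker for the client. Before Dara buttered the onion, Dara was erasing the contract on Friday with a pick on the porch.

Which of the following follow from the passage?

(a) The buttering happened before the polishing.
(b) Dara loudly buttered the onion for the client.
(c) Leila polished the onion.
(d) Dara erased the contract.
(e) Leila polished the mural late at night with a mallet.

(a), (e)

(a) Entailed — the narrative places the buttering before the polishing.
(b) Not entailed — 'loudly' adds information not in the original event.
(c) Not entailed — Leila polished the mural, not the onion; the onion belongs to the buttering event.
(d) Not entailed — 'was erasing' is progressive on an accomplishment; it does not entail the completed 'erased'.
(e) Entailed — this follows by dropping conjuncts from the polishing event's description.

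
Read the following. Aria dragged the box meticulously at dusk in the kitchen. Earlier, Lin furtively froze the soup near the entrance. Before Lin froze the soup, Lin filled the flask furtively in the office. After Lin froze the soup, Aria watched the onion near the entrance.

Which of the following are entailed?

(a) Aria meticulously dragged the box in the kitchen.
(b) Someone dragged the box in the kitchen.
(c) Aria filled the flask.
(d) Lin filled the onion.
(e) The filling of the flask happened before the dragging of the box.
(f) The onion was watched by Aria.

(a), (b), (e), (f)

(a) Entailed — this follows by dropping conjuncts from the dragging event's description.
(b) Entailed — the original entails any weakening of itself; this just drops 'at dusk', 'meticulously' and generalizes the agent.
(c) Not entailed — the passage has Lin filling the flask, not Aria.
(d) Not entailed — Lin filled the flask, not the onion; the onion belongs to the watching event.
(e) Entailed — the narrative places the filling before the dragging.
(f) Entailed — this follows by dropping conjuncts from the watching event's description.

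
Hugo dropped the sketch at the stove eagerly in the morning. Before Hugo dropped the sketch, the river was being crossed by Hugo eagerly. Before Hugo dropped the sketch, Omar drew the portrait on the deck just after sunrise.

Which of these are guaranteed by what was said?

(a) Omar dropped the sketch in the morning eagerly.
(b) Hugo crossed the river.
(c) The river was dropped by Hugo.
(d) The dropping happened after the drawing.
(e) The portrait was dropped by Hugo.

(a) Not entailed — the passage has Hugo dropping the sketch, not Omar.
(b) Not entailed — 'was crossing' is progressive on an accomplishment; it does not entail the completed 'crossed'.
(c) Not entailed — Hugo dropped the sketch, not the river; the river belongs to the crossing event.
(d) Entailed — the narrative places the drawing before the dropping.
(e) Not entailed — Hugo dropped the sketch, not the portrait; the portrait belongs to the drawing event.

(d)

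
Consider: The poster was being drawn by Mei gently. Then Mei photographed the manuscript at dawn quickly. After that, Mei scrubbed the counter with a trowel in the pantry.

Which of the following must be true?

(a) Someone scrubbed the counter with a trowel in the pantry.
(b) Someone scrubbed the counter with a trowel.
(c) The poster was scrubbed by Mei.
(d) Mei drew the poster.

(a) Entailed — the original entails any weakening of itself; this just generalizes the agent.
(b) Entailed — the original entails any weakening of itself; this just drops 'in the pantry' and generalizes the agent.
(c) Not entailed — Mei scrubbed the counter, not the poster; the poster belongs to the drawing event.
(d) Not entailed — 'was drawing' is progressive on an accomplishment; it does not entail the completed 'drew'.

(a), (b)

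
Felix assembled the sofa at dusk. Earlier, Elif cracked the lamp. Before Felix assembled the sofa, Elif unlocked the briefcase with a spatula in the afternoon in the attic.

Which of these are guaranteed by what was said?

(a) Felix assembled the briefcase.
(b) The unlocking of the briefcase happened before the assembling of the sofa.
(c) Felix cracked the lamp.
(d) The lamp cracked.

(a) Not entailed — Felix assembled the sofa, not the briefcase; the briefcase belongs to the unlocking event.
(b) Entailed — the narrative places the unlocking before the assembling.
(c) Not entailed — the passage has Elif cracking the lamp, not Felix.
(d) Entailed — 'Elif cracked the lamp' is causative; it entails the inchoative 'the lamp cracked'.

(b), (d)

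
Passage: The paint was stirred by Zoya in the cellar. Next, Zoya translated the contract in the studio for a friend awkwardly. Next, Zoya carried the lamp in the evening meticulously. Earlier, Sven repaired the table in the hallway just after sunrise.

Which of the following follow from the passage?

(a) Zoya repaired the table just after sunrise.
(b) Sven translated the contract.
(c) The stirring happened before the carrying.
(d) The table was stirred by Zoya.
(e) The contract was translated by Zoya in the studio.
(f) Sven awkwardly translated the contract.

(a) Not entailed — the passage has Sven repairing the table, not Zoya.
(b) Not entailed — the passage has Zoya translating the contract, not Sven.
(c) Entailed — the narrative places the stirring before the carrying.
(d) Not entailed — Zoya stirred the paint, not the table; the table belongs to the repairing event.
(e) Entailed — dropping 'for a friend', 'awkwardly' leaves a sub-description the original still satisfies.
(f) Not entailed — the passage has Zoya translating the contract, not Sven.

(c), (e)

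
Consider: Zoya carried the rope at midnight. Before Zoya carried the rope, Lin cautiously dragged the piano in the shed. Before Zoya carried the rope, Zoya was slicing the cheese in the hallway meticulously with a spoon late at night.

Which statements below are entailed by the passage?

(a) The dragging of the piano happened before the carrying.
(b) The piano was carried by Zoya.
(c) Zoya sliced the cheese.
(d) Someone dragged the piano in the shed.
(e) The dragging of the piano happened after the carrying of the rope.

(a), (d)

(a) Entailed — the narrative places the dragging before the carrying.
(b) Not entailed — Zoya carried the rope, not the piano; the piano belongs to the dragging event.
(c) Not entailed — 'was slicing' is progressive on an accomplishment; it does not entail the completed 'sliced'.
(d) Entailed — dropping 'cautiously' and generalizing the agent leaves a sub-description the original still satisfies.
(e) Not entailed — the narrative places the dragging before the carrying, not after.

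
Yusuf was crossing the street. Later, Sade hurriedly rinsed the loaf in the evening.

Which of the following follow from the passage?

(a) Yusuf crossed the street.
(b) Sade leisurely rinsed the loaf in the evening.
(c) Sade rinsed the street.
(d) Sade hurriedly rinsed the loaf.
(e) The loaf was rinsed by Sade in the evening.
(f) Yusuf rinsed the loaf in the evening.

(a) Not entailed — 'was crossing' is progressive on an accomplishment; it does not entail the completed 'crossed'.
(b) Not entailed — 'leisurely' adds a manner not in (and inconsistent with) the original.
(c) Not entailed — Sade rinsed the loaf, not the street; the street belongs to the crossing event.
(d) Entailed — this follows by dropping conjuncts from the rinsing event's description.
(e) Entailed — this follows by dropping conjuncts from the rinsing event's description.
(f) Not entailed — the passage has Sade rinsing the loaf, not Yusuf.

(d), (e)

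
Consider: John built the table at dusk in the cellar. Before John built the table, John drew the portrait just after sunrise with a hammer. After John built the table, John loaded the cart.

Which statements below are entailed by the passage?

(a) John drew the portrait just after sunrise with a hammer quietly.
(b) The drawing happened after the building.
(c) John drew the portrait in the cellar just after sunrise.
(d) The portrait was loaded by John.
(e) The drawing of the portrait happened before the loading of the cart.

(a) Not entailed — 'quietly' adds information not in the original event.
(b) Not entailed — the narrative places the drawing before the building, not after.
(c) Not entailed — 'in the cellar' adds information not in the original event.
(d) Not entailed — John loaded the cart, not the portrait; the portrait belongs to the drawing event.
(e) Entailed — the narrative places the drawing before the loading.

(e)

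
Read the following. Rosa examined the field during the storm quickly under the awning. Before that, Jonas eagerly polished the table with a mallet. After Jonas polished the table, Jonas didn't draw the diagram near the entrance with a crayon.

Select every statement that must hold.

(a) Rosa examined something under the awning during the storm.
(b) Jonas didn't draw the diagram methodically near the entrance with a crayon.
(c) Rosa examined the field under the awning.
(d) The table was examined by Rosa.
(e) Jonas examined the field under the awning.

(a), (b), (c)

(a) Entailed — this follows by dropping conjuncts from the examining event's description.
(b) Entailed — under negation, adding a further restriction is entailed: if no such drawing event occurred, none occurred methodically either.
(c) Entailed — the original entails any weakening of itself; this just drops 'during the storm', 'quickly'.
(d) Not entailed — Rosa examined the field, not the table; the table belongs to the polishing event.
(e) Not entailed — the passage has Rosa examining the field, not Jonas.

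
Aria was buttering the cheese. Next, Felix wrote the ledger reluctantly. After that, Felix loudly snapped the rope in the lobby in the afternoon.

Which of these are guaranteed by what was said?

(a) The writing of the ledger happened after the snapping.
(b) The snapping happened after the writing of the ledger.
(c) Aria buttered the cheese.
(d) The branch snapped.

(a) Not entailed — the narrative places the writing before the snapping, not after.
(b) Entailed — the narrative places the writing before the snapping.
(c) Not entailed — 'was buttering' is progressive on an accomplishment; it does not entail the completed 'buttered'.
(d) Not entailed — the rope is what snapped, not the branch.

(b)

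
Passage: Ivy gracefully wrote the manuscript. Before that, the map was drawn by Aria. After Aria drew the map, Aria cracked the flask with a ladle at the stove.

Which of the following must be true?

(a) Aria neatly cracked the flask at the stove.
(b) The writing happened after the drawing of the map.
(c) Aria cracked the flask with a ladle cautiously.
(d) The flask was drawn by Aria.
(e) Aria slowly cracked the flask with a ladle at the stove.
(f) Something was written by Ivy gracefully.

(b), (f)

(a) Not entailed — 'neatly' adds information not in the original event.
(b) Entailed — the narrative places the drawing before the writing.
(c) Not entailed — 'cautiously' adds information not in the original event.
(d) Not entailed — Aria drew the map, not the flask; the flask belongs to the cracking event.
(e) Not entailed — 'slowly' adds information not in the original event.
(f) Entailed — every conjunct here is already in the original writing event.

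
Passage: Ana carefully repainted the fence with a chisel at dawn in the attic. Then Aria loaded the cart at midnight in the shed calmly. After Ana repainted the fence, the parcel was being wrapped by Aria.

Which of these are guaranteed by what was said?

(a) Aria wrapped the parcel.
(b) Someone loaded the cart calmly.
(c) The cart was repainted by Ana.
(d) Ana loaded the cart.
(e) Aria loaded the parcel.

(b)

(a) Not entailed — 'was wrapping' is progressive on an accomplishment; it does not entail the completed 'wrapped'.
(b) Entailed — every conjunct here is already in the original loading event.
(c) Not entailed — Ana repainted the fence, not the cart; the cart belongs to the loading event.
(d) Not entailed — the passage has Aria loading the cart, not Ana.
(e) Not entailed — Aria loaded the cart, not the parcel; the parcel belongs to the wrapping event.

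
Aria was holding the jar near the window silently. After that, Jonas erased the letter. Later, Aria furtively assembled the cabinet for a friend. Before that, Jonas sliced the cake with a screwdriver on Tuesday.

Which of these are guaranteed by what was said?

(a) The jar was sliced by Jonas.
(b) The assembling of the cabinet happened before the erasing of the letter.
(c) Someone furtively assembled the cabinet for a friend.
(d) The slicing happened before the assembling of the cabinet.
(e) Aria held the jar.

(a) Not entailed — Jonas sliced the cake, not the jar; the jar belongs to the holding event.
(b) Not entailed — the narrative places the erasing before the assembling, not after.
(c) Entailed — the original entails any weakening of itself; this just generalizes the agent.
(d) Entailed — the narrative places the slicing before the assembling.
(e) Entailed — 'hold' is an activity; 'was holding' entails that some holding happened, so 'held' holds.

(c), (d), (e)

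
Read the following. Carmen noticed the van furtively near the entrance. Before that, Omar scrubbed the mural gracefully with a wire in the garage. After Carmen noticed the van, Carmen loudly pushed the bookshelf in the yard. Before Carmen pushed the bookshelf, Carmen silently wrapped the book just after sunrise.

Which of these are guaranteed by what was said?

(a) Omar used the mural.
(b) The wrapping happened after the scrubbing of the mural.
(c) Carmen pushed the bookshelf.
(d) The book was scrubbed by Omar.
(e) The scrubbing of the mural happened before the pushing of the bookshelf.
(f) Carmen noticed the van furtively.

(c), (e), (f)

(a) Not entailed — the mural is the patient, not an instrument — Omar used a wire.
(b) Not entailed — the narrative doesn't order the scrubbing relative to the wrapping.
(c) Entailed — every conjunct here is already in the original pushing event.
(d) Not entailed — Omar scrubbed the mural, not the book; the book belongs to the wrapping event.
(e) Entailed — the narrative places the scrubbing before the pushing.
(f) Entailed — every conjunct here is already in the original noticing event.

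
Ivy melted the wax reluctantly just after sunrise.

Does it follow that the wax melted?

'Ivy melted the wax' is the causative; it entails the inchoative 'the wax melted'.

yes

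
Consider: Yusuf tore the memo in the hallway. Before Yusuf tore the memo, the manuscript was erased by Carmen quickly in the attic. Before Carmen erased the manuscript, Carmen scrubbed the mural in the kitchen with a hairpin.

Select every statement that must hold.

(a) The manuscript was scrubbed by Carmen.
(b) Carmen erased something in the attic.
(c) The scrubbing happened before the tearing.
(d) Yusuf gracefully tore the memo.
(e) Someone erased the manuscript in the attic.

(a) Not entailed — Carmen scrubbed the mural, not the manuscript; the manuscript belongs to the erasing event.
(b) Entailed — dropping 'quickly' and generalizing the patient leaves a sub-description the original still satisfies.
(c) Entailed — the narrative places the scrubbing before the tearing.
(d) Not entailed — 'gracefully' adds information not in the original event.
(e) Entailed — dropping 'quickly' and generalizing the agent leaves a sub-description the original still satisfies.

(b), (c), (e)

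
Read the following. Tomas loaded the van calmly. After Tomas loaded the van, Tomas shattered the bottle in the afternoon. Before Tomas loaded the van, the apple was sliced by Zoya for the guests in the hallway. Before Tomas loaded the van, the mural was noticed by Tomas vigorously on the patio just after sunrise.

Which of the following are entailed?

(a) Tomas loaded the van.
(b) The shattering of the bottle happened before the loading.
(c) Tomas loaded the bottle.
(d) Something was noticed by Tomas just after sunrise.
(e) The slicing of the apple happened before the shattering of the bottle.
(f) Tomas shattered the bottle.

(a), (d), (e), (f)

(a) Entailed — dropping 'calmly' leaves a sub-description the original still satisfies.
(b) Not entailed — the narrative places the loading before the shattering, not after.
(c) Not entailed — Tomas loaded the van, not the bottle; the bottle belongs to the shattering event.
(d) Entailed — the original entails any weakening of itself; this just drops 'on the patio', 'vigorously' and generalizes the patient.
(e) Entailed — the narrative places the slicing before the shattering.
(f) Entailed — the original entails any weakening of itself; this just drops 'in the afternoon'.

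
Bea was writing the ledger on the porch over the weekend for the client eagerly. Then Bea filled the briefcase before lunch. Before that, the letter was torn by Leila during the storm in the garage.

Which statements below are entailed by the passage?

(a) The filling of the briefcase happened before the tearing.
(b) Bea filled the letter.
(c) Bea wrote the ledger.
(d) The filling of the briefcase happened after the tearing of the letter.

(a) Not entailed — the narrative places the tearing before the filling, not after.
(b) Not entailed — Bea filled the briefcase, not the letter; the letter belongs to the tearing event.
(c) Not entailed — 'was writing' is progressive on an accomplishment; it does not entail the completed 'wrote'.
(d) Entailed — the narrative places the tearing before the filling.

(d)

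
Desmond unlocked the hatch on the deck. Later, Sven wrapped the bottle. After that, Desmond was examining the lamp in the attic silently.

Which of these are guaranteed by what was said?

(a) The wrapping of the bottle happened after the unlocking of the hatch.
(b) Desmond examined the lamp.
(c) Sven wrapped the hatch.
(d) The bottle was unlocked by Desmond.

(a), (b)

(a) Entailed — the narrative places the unlocking before the wrapping.
(b) Entailed — 'examine' is an activity; 'was examining' entails that some examining happened, so 'examined' holds.
(c) Not entailed — Sven wrapped the bottle, not the hatch; the hatch belongs to the unlocking event.
(d) Not entailed — Desmond unlocked the hatch, not the bottle; the bottle belongs to the wrapping event.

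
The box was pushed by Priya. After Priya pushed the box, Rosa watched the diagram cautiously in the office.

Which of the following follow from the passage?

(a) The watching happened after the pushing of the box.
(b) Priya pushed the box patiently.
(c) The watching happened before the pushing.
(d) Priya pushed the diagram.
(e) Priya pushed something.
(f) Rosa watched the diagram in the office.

(a) Entailed — the narrative places the pushing before the watching.
(b) Not entailed — 'patiently' adds information not in the original event.
(c) Not entailed — the narrative places the pushing before the watching, not after.
(d) Not entailed — Priya pushed the box, not the diagram; the diagram belongs to the watching event.
(e) Entailed — this follows by dropping conjuncts from the pushing event's description.
(f) Entailed — every conjunct here is already in the original watching event.

(a), (e), (f)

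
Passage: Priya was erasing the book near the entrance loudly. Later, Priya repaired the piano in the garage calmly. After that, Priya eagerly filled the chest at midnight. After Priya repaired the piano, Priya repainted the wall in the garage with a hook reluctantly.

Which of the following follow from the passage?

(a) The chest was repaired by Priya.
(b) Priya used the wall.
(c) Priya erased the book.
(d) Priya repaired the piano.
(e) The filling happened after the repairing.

(d), (e)

(a) Not entailed — Priya repaired the piano, not the chest; the chest belongs to the filling event.
(b) Not entailed — the wall is the patient, not an instrument — Priya used a hook.
(c) Not entailed — 'was erasing' is progressive on an accomplishment; it does not entail the completed 'erased'.
(d) Entailed — this follows by dropping conjuncts from the repairing event's description.
(e) Entailed — the narrative places the repairing before the filling.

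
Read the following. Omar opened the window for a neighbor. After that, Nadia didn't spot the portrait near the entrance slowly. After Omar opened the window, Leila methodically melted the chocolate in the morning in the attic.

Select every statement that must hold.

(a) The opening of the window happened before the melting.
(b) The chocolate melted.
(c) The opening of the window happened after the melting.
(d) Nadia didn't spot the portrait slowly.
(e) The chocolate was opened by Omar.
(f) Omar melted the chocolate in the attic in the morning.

(a) Entailed — the narrative places the opening before the melting.
(b) Entailed — 'Leila melted the chocolate' is causative; it entails the inchoative 'the chocolate melted'.
(c) Not entailed — the narrative places the opening before the melting, not after.
(d) Not entailed — dropping 'near the entrance' under negation is not valid — the original leaves open that Nadia spotted the portrait some other way.
(e) Not entailed — Omar opened the window, not the chocolate; the chocolate belongs to the melting event.
(f) Not entailed — the passage has Leila melting the chocolate, not Omar.

(a), (b)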